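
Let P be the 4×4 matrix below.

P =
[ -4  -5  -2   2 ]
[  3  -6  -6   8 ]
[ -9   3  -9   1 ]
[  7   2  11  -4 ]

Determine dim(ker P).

Row reduce to echelon form.
R2 ← R2 + (3/4)·R1: [0, -39/4, -15/2, 19/2]
R3 ← R3 − (9/4)·R1: [0, 57/4, -9/2, -7/2]
R4 ← R4 + (7/4)·R1: [0, -27/4, 15/2, -1/2]
R3 ← R3 + (19/13)·R2: [0, 0, -201/13, 135/13]
R4 ← R4 − (9/13)·R2: [0, 0, 165/13, -92/13]
R4 ← R4 + (55/67)·R3: [0, 0, 0, 97/67]
4 nonzero rows, so rank(P) = 4.
P has 4 columns; by rank–nullity, nullity = 4 − 4 = 0.

0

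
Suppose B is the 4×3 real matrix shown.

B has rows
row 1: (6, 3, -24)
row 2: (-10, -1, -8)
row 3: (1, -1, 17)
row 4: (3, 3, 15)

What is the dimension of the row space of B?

3

Row reduce to echelon form.
R2 ← R2 + (5/3)·R1: [0, 4, -48]
R3 ← R3 − (1/6)·R1: [0, -3/2, 21]
R4 ← R4 − (1/2)·R1: [0, 3/2, 27]
R3 ← R3 + (3/8)·R2: [0, 0, 3]
R4 ← R4 − (3/8)·R2: [0, 0, 45]
R4 ← R4 − (15)·R3: [0, 0, 0]
Echelon form has 3 nonzero rows, so rank(B) = 3.
The row space has dimension equal to the rank: 3.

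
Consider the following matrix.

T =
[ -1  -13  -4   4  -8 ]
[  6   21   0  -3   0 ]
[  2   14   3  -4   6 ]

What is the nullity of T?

Row reduce to echelon form.
R2 ← R2 + (6)·R1: [0, -57, -24, 21, -48]
R3 ← R3 + (2)·R1: [0, -12, -5, 4, -10]
R3 ← R3 − (4/19)·R2: [0, 0, 1/19, -8/19, 2/19]
3 nonzero rows, so rank(T) = 3.
T has 5 columns; by rank–nullity, nullity = 5 − 3 = 2.

2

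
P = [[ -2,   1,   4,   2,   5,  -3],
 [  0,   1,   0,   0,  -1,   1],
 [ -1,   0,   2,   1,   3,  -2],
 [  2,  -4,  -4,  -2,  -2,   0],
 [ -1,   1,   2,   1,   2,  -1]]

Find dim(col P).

2

Row reduce to echelon form.
R3 ← R3 − (1/2)·R1: [0, -1/2, 0, 0, 1/2, -1/2]
R4 ← R4 + R1: [0, -3, 0, 0, 3, -3]
R5 ← R5 − (1/2)·R1: [0, 1/2, 0, 0, -1/2, 1/2]
R3 ← R3 + (1/2)·R2: [0, 0, 0, 0, 0, 0]
R4 ← R4 + (3)·R2: [0, 0, 0, 0, 0, 0]
R5 ← R5 − (1/2)·R2: [0, 0, 0, 0, 0, 0]
Echelon form has 2 nonzero rows, so rank(P) = 2.
The column space has dimension equal to the rank: 2.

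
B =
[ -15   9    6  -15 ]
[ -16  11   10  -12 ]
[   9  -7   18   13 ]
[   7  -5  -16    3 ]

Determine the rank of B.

Row reduce to echelon form.
R2 ← R2 − (16/15)·R1: [0, 7/5, 18/5, 4]
R3 ← R3 + (3/5)·R1: [0, -8/5, 108/5, 4]
R4 ← R4 + (7/15)·R1: [0, -4/5, -66/5, -4]
R3 ← R3 + (8/7)·R2: [0, 0, 180/7, 60/7]
R4 ← R4 + (4/7)·R2: [0, 0, -78/7, -12/7]
R4 ← R4 + (13/30)·R3: [0, 0, 0, 2]
Echelon form has 4 nonzero rows, so rank(B) = 4.

4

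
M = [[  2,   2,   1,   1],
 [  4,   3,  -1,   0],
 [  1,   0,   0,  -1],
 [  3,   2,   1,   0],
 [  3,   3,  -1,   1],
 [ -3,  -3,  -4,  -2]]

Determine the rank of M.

3

Row reduce to echelon form.
R2 ← R2 − (2)·R1: [0, -1, -3, -2]
R3 ← R3 − (1/2)·R1: [0, -1, -1/2, -3/2]
R4 ← R4 − (3/2)·R1: [0, -1, -1/2, -3/2]
R5 ← R5 − (3/2)·R1: [0, 0, -5/2, -1/2]
R6 ← R6 + (3/2)·R1: [0, 0, -5/2, -1/2]
R3 ← R3 − R2: [0, 0, 5/2, 1/2]
R4 ← R4 − R2: [0, 0, 5/2, 1/2]
R4 ← R4 − R3: [0, 0, 0, 0]
R5 ← R5 + R3: [0, 0, 0, 0]
R6 ← R6 + R3: [0, 0, 0, 0]
Echelon form has 3 nonzero rows, so rank(M) = 3.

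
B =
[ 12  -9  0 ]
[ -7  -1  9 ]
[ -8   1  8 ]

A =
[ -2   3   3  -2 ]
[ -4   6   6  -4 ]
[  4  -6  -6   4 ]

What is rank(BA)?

First compute BA:
[[ 12, -18, -18,  12],
 [ 54, -81, -81,  54],
 [ 44, -66, -66,  44]]
Now row reduce the product.
R2 ← R2 − (9/2)·R1: [0, 0, 0, 0]
R3 ← R3 − (11/3)·R1: [0, 0, 0, 0]
1 nonzero row, so rank(BA) = 1.

1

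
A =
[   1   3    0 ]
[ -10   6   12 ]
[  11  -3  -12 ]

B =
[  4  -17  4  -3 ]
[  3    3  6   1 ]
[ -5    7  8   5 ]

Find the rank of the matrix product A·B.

First compute AB:
[[ 13,  -8,  22,   0],
 [-82, 272,  92,  96],
 [ 95, -280, -70, -96]]
Now row reduce the product.
R2 ← R2 + (82/13)·R1: [0, 2880/13, 3000/13, 96]
R3 ← R3 − (95/13)·R1: [0, -2880/13, -3000/13, -96]
R3 ← R3 + R2: [0, 0, 0, 0]
2 nonzero rows, so rank(AB) = 2.

2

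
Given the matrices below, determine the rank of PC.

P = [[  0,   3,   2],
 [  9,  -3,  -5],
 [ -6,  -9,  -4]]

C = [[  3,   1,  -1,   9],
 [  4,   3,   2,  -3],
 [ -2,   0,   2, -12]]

2

First compute PC:
[[  8,   9,  10, -33],
 [ 25,   0, -25, 150],
 [-46, -33, -20,  21]]
Now row reduce the product.
R2 ← R2 − (25/8)·R1: [0, -225/8, -225/4, 2025/8]
R3 ← R3 + (23/4)·R1: [0, 75/4, 75/2, -675/4]
R3 ← R3 + (2/3)·R2: [0, 0, 0, 0]
2 nonzero rows, so rank(PC) = 2.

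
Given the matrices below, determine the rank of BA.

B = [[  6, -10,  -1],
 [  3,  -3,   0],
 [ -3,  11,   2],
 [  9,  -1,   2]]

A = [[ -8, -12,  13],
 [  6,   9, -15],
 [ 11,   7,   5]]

2

First compute BA:
[[-119, -169, 223],
 [-42, -63,  84],
 [112, 149, -194],
 [-56, -103, 142]]
Now row reduce the product.
R2 ← R2 − (6/17)·R1: [0, -57/17, 90/17]
R3 ← R3 + (16/17)·R1: [0, -171/17, 270/17]
R4 ← R4 − (8/17)·R1: [0, -399/17, 630/17]
R3 ← R3 − (3)·R2: [0, 0, 0]
R4 ← R4 − (7)·R2: [0, 0, 0]
2 nonzero rows, so rank(BA) = 2.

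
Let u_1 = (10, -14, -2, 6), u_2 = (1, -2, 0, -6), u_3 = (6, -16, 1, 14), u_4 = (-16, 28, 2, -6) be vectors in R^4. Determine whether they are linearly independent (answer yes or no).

Form the matrix with these vectors as rows and row reduce.
R2 ← R2 − (1/10)·R1: [0, -3/5, 1/5, -33/5]
R3 ← R3 − (3/5)·R1: [0, -38/5, 11/5, 52/5]
R4 ← R4 + (8/5)·R1: [0, 28/5, -6/5, 18/5]
R3 ← R3 − (38/3)·R2: [0, 0, -1/3, 94]
R4 ← R4 + (28/3)·R2: [0, 0, 2/3, -58]
R4 ← R4 + (2)·R3: [0, 0, 0, 130]
4 nonzero rows, so the 4 vectors span a space of dimension 4.
Since 4 = 4, the vectors are linearly independent.

yes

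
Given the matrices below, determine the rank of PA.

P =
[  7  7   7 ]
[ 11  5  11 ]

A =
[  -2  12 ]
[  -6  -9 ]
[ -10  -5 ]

First compute PA:
[[-126, -14],
 [-162,  32]]
Now row reduce the product.
R2 ← R2 − (9/7)·R1: [0, 50]
2 nonzero rows, so rank(PA) = 2.

2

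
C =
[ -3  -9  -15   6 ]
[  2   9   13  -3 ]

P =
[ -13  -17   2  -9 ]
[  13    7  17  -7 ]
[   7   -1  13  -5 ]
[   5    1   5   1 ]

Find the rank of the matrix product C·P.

2

First compute CP:
[[-153,   9, -324, 171],
 [167,  13, 311, -149]]
Now row reduce the product.
R2 ← R2 + (167/153)·R1: [0, 388/17, -725/17, 640/17]
2 nonzero rows, so rank(CP) = 2.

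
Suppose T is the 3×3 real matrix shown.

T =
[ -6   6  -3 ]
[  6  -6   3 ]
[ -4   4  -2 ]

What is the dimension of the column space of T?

Row reduce to echelon form.
R2 ← R2 + R1: [0, 0, 0]
R3 ← R3 − (2/3)·R1: [0, 0, 0]
Echelon form has 1 nonzero row, so rank(T) = 1.
The column space has dimension equal to the rank: 1.

1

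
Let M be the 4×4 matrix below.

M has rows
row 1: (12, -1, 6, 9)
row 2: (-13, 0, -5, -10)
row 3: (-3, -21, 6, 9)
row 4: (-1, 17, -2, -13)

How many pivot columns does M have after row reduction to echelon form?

3

Row reduce to echelon form.
R2 ← R2 + (13/12)·R1: [0, -13/12, 3/2, -1/4]
R3 ← R3 + (1/4)·R1: [0, -85/4, 15/2, 45/4]
R4 ← R4 + (1/12)·R1: [0, 203/12, -3/2, -49/4]
R3 ← R3 − (255/13)·R2: [0, 0, -285/13, 210/13]
R4 ← R4 + (203/13)·R2: [0, 0, 285/13, -210/13]
R4 ← R4 + R3: [0, 0, 0, 0]
Echelon form has 3 nonzero rows, so rank(M) = 3.
Each nonzero row contributes one pivot column: 3 pivot columns.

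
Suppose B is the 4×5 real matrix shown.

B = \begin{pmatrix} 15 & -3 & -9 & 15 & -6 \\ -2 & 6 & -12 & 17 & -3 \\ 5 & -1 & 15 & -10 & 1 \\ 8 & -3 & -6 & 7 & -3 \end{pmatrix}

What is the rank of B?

Row reduce to echelon form.
R2 ← R2 + (2/15)·R1: [0, 28/5, -66/5, 19, -19/5]
R3 ← R3 − (1/3)·R1: [0, 0, 18, -15, 3]
R4 ← R4 − (8/15)·R1: [0, -7/5, -6/5, -1, 1/5]
R4 ← R4 + (1/4)·R2: [0, 0, -9/2, 15/4, -3/4]
R4 ← R4 + (1/4)·R3: [0, 0, 0, 0, 0]
Echelon form has 3 nonzero rows, so rank(B) = 3.

3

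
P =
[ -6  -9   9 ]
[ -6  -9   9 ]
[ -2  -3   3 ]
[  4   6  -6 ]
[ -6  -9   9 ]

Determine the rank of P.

1

Row reduce to echelon form.
R2 ← R2 − R1: [0, 0, 0]
R3 ← R3 − (1/3)·R1: [0, 0, 0]
R4 ← R4 + (2/3)·R1: [0, 0, 0]
R5 ← R5 − R1: [0, 0, 0]
Echelon form has 1 nonzero row, so rank(P) = 1.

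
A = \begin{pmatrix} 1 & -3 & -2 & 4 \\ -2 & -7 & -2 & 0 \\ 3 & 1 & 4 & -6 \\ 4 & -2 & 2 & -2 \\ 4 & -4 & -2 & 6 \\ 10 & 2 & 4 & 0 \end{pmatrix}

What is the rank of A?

3

Row reduce to echelon form.
R2 ← R2 + (2)·R1: [0, -13, -6, 8]
R3 ← R3 − (3)·R1: [0, 10, 10, -18]
R4 ← R4 − (4)·R1: [0, 10, 10, -18]
R5 ← R5 − (4)·R1: [0, 8, 6, -10]
R6 ← R6 − (10)·R1: [0, 32, 24, -40]
R3 ← R3 + (10/13)·R2: [0, 0, 70/13, -154/13]
R4 ← R4 + (10/13)·R2: [0, 0, 70/13, -154/13]
R5 ← R5 + (8/13)·R2: [0, 0, 30/13, -66/13]
R6 ← R6 + (32/13)·R2: [0, 0, 120/13, -264/13]
R4 ← R4 − R3: [0, 0, 0, 0]
R5 ← R5 − (3/7)·R3: [0, 0, 0, 0]
R6 ← R6 − (12/7)·R3: [0, 0, 0, 0]
Echelon form has 3 nonzero rows, so rank(A) = 3.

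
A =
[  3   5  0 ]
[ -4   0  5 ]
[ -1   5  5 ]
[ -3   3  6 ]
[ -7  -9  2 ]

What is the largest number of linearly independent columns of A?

Row reduce to echelon form.
R2 ← R2 + (4/3)·R1: [0, 20/3, 5]
R3 ← R3 + (1/3)·R1: [0, 20/3, 5]
R4 ← R4 + R1: [0, 8, 6]
R5 ← R5 + (7/3)·R1: [0, 8/3, 2]
R3 ← R3 − R2: [0, 0, 0]
R4 ← R4 − (6/5)·R2: [0, 0, 0]
R5 ← R5 − (2/5)·R2: [0, 0, 0]
Echelon form has 2 nonzero rows, so rank(A) = 2.
The rank gives the maximum number of linearly independent columns: 2.

2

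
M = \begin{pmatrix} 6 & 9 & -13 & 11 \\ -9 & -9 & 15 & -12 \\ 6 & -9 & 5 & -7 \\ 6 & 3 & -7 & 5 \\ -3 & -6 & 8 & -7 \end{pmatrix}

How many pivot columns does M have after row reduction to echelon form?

Row reduce to echelon form.
R2 ← R2 + (3/2)·R1: [0, 9/2, -9/2, 9/2]
R3 ← R3 − R1: [0, -18, 18, -18]
R4 ← R4 − R1: [0, -6, 6, -6]
R5 ← R5 + (1/2)·R1: [0, -3/2, 3/2, -3/2]
R3 ← R3 + (4)·R2: [0, 0, 0, 0]
R4 ← R4 + (4/3)·R2: [0, 0, 0, 0]
R5 ← R5 + (1/3)·R2: [0, 0, 0, 0]
Echelon form has 2 nonzero rows, so rank(M) = 2.
Each nonzero row contributes one pivot column: 2 pivot columns.

2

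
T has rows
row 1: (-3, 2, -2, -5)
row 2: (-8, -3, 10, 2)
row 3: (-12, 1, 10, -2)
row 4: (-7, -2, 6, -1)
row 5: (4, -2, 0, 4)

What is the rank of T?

3

Row reduce to echelon form.
R2 ← R2 − (8/3)·R1: [0, -25/3, 46/3, 46/3]
R3 ← R3 − (4)·R1: [0, -7, 18, 18]
R4 ← R4 − (7/3)·R1: [0, -20/3, 32/3, 32/3]
R5 ← R5 + (4/3)·R1: [0, 2/3, -8/3, -8/3]
R3 ← R3 − (21/25)·R2: [0, 0, 128/25, 128/25]
R4 ← R4 − (4/5)·R2: [0, 0, -8/5, -8/5]
R5 ← R5 + (2/25)·R2: [0, 0, -36/25, -36/25]
R4 ← R4 + (5/16)·R3: [0, 0, 0, 0]
R5 ← R5 + (9/32)·R3: [0, 0, 0, 0]
Echelon form has 3 nonzero rows, so rank(T) = 3.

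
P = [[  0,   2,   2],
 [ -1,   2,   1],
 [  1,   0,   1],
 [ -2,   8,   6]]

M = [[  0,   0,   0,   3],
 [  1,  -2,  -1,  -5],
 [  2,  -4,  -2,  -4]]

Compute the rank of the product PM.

First compute PM:
[[  6, -12,  -6, -18],
 [  4,  -8,  -4, -17],
 [  2,  -4,  -2,  -1],
 [ 20, -40, -20, -70]]
Now row reduce the product.
R2 ← R2 − (2/3)·R1: [0, 0, 0, -5]
R3 ← R3 − (1/3)·R1: [0, 0, 0, 5]
R4 ← R4 − (10/3)·R1: [0, 0, 0, -10]
R3 ← R3 + R2: [0, 0, 0, 0]
R4 ← R4 − (2)·R2: [0, 0, 0, 0]
2 nonzero rows, so rank(PM) = 2.

2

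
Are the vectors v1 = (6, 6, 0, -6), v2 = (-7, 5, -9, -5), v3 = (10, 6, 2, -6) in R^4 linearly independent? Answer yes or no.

Form the matrix with these vectors as rows and row reduce.
R2 ← R2 + (7/6)·R1: [0, 12, -9, -12]
R3 ← R3 − (5/3)·R1: [0, -4, 2, 4]
R3 ← R3 + (1/3)·R2: [0, 0, -1, 0]
3 nonzero rows, so the 3 vectors span a space of dimension 3.
Since 3 = 3, the vectors are linearly independent.

yes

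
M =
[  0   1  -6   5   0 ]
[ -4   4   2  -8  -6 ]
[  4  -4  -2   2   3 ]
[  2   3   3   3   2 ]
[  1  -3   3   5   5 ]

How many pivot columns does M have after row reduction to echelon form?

4

Row reduce to echelon form.
Swap R1 ↔ R2
R3 ← R3 + R1: [0, 0, 0, -6, -3]
R4 ← R4 + (1/2)·R1: [0, 5, 4, -1, -1]
R5 ← R5 + (1/4)·R1: [0, -2, 7/2, 3, 7/2]
R4 ← R4 − (5)·R2: [0, 0, 34, -26, -1]
R5 ← R5 + (2)·R2: [0, 0, -17/2, 13, 7/2]
Swap R3 ↔ R4
R5 ← R5 + (1/4)·R3: [0, 0, 0, 13/2, 13/4]
R5 ← R5 + (13/12)·R4: [0, 0, 0, 0, 0]
Echelon form has 4 nonzero rows, so rank(M) = 4.
Each nonzero row contributes one pivot column: 4 pivot columns.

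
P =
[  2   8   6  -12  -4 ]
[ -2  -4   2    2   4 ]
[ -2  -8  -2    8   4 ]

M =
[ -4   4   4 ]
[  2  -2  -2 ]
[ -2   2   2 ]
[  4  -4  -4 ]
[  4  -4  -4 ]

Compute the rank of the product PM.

First compute PM:
[[-68,  68,  68],
 [ 20, -20, -20],
 [ 44, -44, -44]]
Now row reduce the product.
R2 ← R2 + (5/17)·R1: [0, 0, 0]
R3 ← R3 + (11/17)·R1: [0, 0, 0]
1 nonzero row, so rank(PM) = 1.

1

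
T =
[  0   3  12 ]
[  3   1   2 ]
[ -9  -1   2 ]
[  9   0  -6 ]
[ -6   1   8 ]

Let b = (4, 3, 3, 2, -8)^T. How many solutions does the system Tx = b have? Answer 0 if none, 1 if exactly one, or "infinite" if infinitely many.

0

Row reduce the augmented matrix [T | b].
Swap R1 ↔ R2
R3 ← R3 + (3)·R1: [0, 2, 8, 12]
R4 ← R4 − (3)·R1: [0, -3, -12, -7]
R5 ← R5 + (2)·R1: [0, 3, 12, -2]
R3 ← R3 − (2/3)·R2: [0, 0, 0, 28/3]
R4 ← R4 + R2: [0, 0, 0, -3]
R5 ← R5 − R2: [0, 0, 0, -6]
R4 ← R4 + (9/28)·R3: [0, 0, 0, 0]
R5 ← R5 + (9/14)·R3: [0, 0, 0, 0]
The echelon form has 3 nonzero rows; the last pivot sits in the augmented column, so rank(T) = 2 but rank([T|b]) = 3.
Since the ranks differ, the system is inconsistent.
It has no solutions.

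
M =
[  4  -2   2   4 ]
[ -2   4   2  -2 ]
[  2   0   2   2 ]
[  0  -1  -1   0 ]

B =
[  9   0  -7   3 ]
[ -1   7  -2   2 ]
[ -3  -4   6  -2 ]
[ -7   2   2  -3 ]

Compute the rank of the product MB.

2

First compute MB:
[[  4, -14,  -4,  -8],
 [-14,  16,  14,   4],
 [ -2,  -4,   2,  -4],
 [  4,  -3,  -4,   0]]
Now row reduce the product.
R2 ← R2 + (7/2)·R1: [0, -33, 0, -24]
R3 ← R3 + (1/2)·R1: [0, -11, 0, -8]
R4 ← R4 − R1: [0, 11, 0, 8]
R3 ← R3 − (1/3)·R2: [0, 0, 0, 0]
R4 ← R4 + (1/3)·R2: [0, 0, 0, 0]
2 nonzero rows, so rank(MB) = 2.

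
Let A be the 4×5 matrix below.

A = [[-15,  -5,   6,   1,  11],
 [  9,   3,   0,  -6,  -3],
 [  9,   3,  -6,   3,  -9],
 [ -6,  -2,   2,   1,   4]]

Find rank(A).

2

Row reduce to echelon form.
R2 ← R2 + (3/5)·R1: [0, 0, 18/5, -27/5, 18/5]
R3 ← R3 + (3/5)·R1: [0, 0, -12/5, 18/5, -12/5]
R4 ← R4 − (2/5)·R1: [0, 0, -2/5, 3/5, -2/5]
R3 ← R3 + (2/3)·R2: [0, 0, 0, 0, 0]
R4 ← R4 + (1/9)·R2: [0, 0, 0, 0, 0]
Echelon form has 2 nonzero rows, so rank(A) = 2.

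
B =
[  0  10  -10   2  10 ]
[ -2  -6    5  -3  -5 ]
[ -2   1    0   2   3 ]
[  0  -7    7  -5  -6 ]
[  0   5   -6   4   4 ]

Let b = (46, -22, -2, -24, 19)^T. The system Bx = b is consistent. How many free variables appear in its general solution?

0

Row reduce the augmented matrix [B | b].
Swap R1 ↔ R2
R3 ← R3 − R1: [0, 7, -5, 5, 8, 20]
R3 ← R3 − (7/10)·R2: [0, 0, 2, 18/5, 1, -61/5]
R4 ← R4 + (7/10)·R2: [0, 0, 0, -18/5, 1, 41/5]
R5 ← R5 − (1/2)·R2: [0, 0, -1, 3, -1, -4]
R5 ← R5 + (1/2)·R3: [0, 0, 0, 24/5, -1/2, -101/10]
R5 ← R5 + (4/3)·R4: [0, 0, 0, 0, 5/6, 5/6]
The echelon form has 5 nonzero rows, and every pivot lies in the first 5 columns, so rank(B) = rank([B|b]) = 5.
The system is consistent.
Free variables = (unknowns) − (rank) = 5 − 5 = 0.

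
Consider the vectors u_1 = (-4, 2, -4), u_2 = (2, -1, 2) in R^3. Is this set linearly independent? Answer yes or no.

no

Form the matrix with these vectors as rows and row reduce.
R2 ← R2 + (1/2)·R1: [0, 0, 0]
1 nonzero row, so the 2 vectors span a space of dimension 1.
Since 1 < 2, the vectors are linearly dependent.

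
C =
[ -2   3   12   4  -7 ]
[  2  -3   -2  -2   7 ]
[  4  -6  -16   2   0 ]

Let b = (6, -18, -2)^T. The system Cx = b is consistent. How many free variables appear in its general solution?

2

Row reduce the augmented matrix [C | b].
R2 ← R2 + R1: [0, 0, 10, 2, 0, -12]
R3 ← R3 + (2)·R1: [0, 0, 8, 10, -14, 10]
R3 ← R3 − (4/5)·R2: [0, 0, 0, 42/5, -14, 98/5]
The echelon form has 3 nonzero rows, and every pivot lies in the first 5 columns, so rank(C) = rank([C|b]) = 3.
The system is consistent.
Free variables = (unknowns) − (rank) = 5 − 3 = 2.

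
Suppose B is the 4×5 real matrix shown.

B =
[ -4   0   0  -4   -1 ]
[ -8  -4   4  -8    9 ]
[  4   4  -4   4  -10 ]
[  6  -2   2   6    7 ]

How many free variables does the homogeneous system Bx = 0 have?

3

Row reduce to echelon form.
R2 ← R2 − (2)·R1: [0, -4, 4, 0, 11]
R3 ← R3 + R1: [0, 4, -4, 0, -11]
R4 ← R4 + (3/2)·R1: [0, -2, 2, 0, 11/2]
R3 ← R3 + R2: [0, 0, 0, 0, 0]
R4 ← R4 − (1/2)·R2: [0, 0, 0, 0, 0]
2 nonzero rows, so rank(B) = 2.
B has 5 columns; by rank–nullity, nullity = 5 − 2 = 3.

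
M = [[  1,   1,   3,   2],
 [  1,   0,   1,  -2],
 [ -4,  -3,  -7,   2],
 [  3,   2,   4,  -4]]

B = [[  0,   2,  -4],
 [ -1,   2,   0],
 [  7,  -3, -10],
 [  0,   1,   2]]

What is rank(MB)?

3

First compute MB:
[[ 20,  -3, -30],
 [  7,  -3, -18],
 [-46,   9,  90],
 [ 26,  -6, -60]]
Now row reduce the product.
R2 ← R2 − (7/20)·R1: [0, -39/20, -15/2]
R3 ← R3 + (23/10)·R1: [0, 21/10, 21]
R4 ← R4 − (13/10)·R1: [0, -21/10, -21]
R3 ← R3 + (14/13)·R2: [0, 0, 168/13]
R4 ← R4 − (14/13)·R2: [0, 0, -168/13]
R4 ← R4 + R3: [0, 0, 0]
3 nonzero rows, so rank(MB) = 3.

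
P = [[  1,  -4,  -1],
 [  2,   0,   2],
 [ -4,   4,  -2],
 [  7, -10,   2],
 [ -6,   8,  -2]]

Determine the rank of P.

2

Row reduce to echelon form.
R2 ← R2 − (2)·R1: [0, 8, 4]
R3 ← R3 + (4)·R1: [0, -12, -6]
R4 ← R4 − (7)·R1: [0, 18, 9]
R5 ← R5 + (6)·R1: [0, -16, -8]
R3 ← R3 + (3/2)·R2: [0, 0, 0]
R4 ← R4 − (9/4)·R2: [0, 0, 0]
R5 ← R5 + (2)·R2: [0, 0, 0]
Echelon form has 2 nonzero rows, so rank(P) = 2.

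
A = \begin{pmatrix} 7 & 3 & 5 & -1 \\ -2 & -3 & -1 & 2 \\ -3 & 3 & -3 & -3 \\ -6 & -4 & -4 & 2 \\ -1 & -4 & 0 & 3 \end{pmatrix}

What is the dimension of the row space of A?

2

Row reduce to echelon form.
R2 ← R2 + (2/7)·R1: [0, -15/7, 3/7, 12/7]
R3 ← R3 + (3/7)·R1: [0, 30/7, -6/7, -24/7]
R4 ← R4 + (6/7)·R1: [0, -10/7, 2/7, 8/7]
R5 ← R5 + (1/7)·R1: [0, -25/7, 5/7, 20/7]
R3 ← R3 + (2)·R2: [0, 0, 0, 0]
R4 ← R4 − (2/3)·R2: [0, 0, 0, 0]
R5 ← R5 − (5/3)·R2: [0, 0, 0, 0]
Echelon form has 2 nonzero rows, so rank(A) = 2.
The row space has dimension equal to the rank: 2.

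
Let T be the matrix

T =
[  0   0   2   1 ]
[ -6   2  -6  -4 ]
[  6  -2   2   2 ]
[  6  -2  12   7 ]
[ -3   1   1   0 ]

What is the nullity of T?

2

Row reduce to echelon form.
Swap R1 ↔ R2
R3 ← R3 + R1: [0, 0, -4, -2]
R4 ← R4 + R1: [0, 0, 6, 3]
R5 ← R5 − (1/2)·R1: [0, 0, 4, 2]
R3 ← R3 + (2)·R2: [0, 0, 0, 0]
R4 ← R4 − (3)·R2: [0, 0, 0, 0]
R5 ← R5 − (2)·R2: [0, 0, 0, 0]
2 nonzero rows, so rank(T) = 2.
T has 4 columns; by rank–nullity, nullity = 4 − 2 = 2.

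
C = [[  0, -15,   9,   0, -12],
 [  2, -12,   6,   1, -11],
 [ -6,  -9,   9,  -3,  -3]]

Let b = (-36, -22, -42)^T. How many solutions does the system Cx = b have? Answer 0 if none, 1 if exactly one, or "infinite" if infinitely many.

infinite

Row reduce the augmented matrix [C | b].
Swap R1 ↔ R2
R3 ← R3 + (3)·R1: [0, -45, 27, 0, -36, -108]
R3 ← R3 − (3)·R2: [0, 0, 0, 0, 0, 0]
The echelon form has 2 nonzero rows, and every pivot lies in the first 5 columns, so rank(C) = rank([C|b]) = 2.
The system is consistent.
rank = 2 < 5 unknowns, so there are infinitely many solutions.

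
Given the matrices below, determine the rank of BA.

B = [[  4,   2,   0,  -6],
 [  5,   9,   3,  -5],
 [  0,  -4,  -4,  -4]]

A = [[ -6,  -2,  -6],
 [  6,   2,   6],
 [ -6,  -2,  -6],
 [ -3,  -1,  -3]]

First compute BA:
[[  6,   2,   6],
 [ 21,   7,  21],
 [ 12,   4,  12]]
Now row reduce the product.
R2 ← R2 − (7/2)·R1: [0, 0, 0]
R3 ← R3 − (2)·R1: [0, 0, 0]
1 nonzero row, so rank(BA) = 1.

1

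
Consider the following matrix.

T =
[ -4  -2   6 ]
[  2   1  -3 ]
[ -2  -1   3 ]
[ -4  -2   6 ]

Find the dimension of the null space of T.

Row reduce to echelon form.
R2 ← R2 + (1/2)·R1: [0, 0, 0]
R3 ← R3 − (1/2)·R1: [0, 0, 0]
R4 ← R4 − R1: [0, 0, 0]
1 nonzero row, so rank(T) = 1.
T has 3 columns; by rank–nullity, nullity = 3 − 1 = 2.

2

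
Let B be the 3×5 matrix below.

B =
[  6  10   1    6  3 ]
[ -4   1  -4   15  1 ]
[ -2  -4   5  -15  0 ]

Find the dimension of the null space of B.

Row reduce to echelon form.
R2 ← R2 + (2/3)·R1: [0, 23/3, -10/3, 19, 3]
R3 ← R3 + (1/3)·R1: [0, -2/3, 16/3, -13, 1]
R3 ← R3 + (2/23)·R2: [0, 0, 116/23, -261/23, 29/23]
3 nonzero rows, so rank(B) = 3.
B has 5 columns; by rank–nullity, nullity = 5 − 3 = 2.

2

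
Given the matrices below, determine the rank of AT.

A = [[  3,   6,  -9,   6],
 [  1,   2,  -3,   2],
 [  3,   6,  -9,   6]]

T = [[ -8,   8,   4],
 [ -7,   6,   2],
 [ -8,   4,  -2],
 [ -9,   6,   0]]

1

First compute AT:
[[-48,  60,  42],
 [-16,  20,  14],
 [-48,  60,  42]]
Now row reduce the product.
R2 ← R2 − (1/3)·R1: [0, 0, 0]
R3 ← R3 − R1: [0, 0, 0]
1 nonzero row, so rank(AT) = 1.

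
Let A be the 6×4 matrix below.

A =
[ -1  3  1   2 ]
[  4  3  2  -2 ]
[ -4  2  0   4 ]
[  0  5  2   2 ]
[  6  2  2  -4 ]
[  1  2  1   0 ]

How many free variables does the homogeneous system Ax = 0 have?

2

Row reduce to echelon form.
R2 ← R2 + (4)·R1: [0, 15, 6, 6]
R3 ← R3 − (4)·R1: [0, -10, -4, -4]
R5 ← R5 + (6)·R1: [0, 20, 8, 8]
R6 ← R6 + R1: [0, 5, 2, 2]
R3 ← R3 + (2/3)·R2: [0, 0, 0, 0]
R4 ← R4 − (1/3)·R2: [0, 0, 0, 0]
R5 ← R5 − (4/3)·R2: [0, 0, 0, 0]
R6 ← R6 − (1/3)·R2: [0, 0, 0, 0]
2 nonzero rows, so rank(A) = 2.
A has 4 columns; by rank–nullity, nullity = 4 − 2 = 2.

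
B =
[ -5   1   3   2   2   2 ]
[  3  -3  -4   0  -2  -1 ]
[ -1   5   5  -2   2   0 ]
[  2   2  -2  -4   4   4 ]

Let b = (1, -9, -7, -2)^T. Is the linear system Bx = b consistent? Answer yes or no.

Row reduce the augmented matrix [B | b].
R2 ← R2 + (3/5)·R1: [0, -12/5, -11/5, 6/5, -4/5, 1/5, -42/5]
R3 ← R3 − (1/5)·R1: [0, 24/5, 22/5, -12/5, 8/5, -2/5, -36/5]
R4 ← R4 + (2/5)·R1: [0, 12/5, -4/5, -16/5, 24/5, 24/5, -8/5]
R3 ← R3 + (2)·R2: [0, 0, 0, 0, 0, 0, -24]
R4 ← R4 + R2: [0, 0, -3, -2, 4, 5, -10]
Swap R3 ↔ R4
The echelon form has 4 nonzero rows; the last pivot sits in the augmented column, so rank(B) = 3 but rank([B|b]) = 4.
Since the ranks differ, the system is inconsistent.

no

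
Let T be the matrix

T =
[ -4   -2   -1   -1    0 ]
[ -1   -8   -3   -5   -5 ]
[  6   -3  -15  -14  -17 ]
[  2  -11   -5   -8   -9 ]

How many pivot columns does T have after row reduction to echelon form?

3

Row reduce to echelon form.
R2 ← R2 − (1/4)·R1: [0, -15/2, -11/4, -19/4, -5]
R3 ← R3 + (3/2)·R1: [0, -6, -33/2, -31/2, -17]
R4 ← R4 + (1/2)·R1: [0, -12, -11/2, -17/2, -9]
R3 ← R3 − (4/5)·R2: [0, 0, -143/10, -117/10, -13]
R4 ← R4 − (8/5)·R2: [0, 0, -11/10, -9/10, -1]
R4 ← R4 − (1/13)·R3: [0, 0, 0, 0, 0]
Echelon form has 3 nonzero rows, so rank(T) = 3.
Each nonzero row contributes one pivot column: 3 pivot columns.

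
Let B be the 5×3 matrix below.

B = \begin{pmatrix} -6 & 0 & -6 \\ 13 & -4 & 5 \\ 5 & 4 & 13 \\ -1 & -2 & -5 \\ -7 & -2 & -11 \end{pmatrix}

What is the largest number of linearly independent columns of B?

Row reduce to echelon form.
R2 ← R2 + (13/6)·R1: [0, -4, -8]
R3 ← R3 + (5/6)·R1: [0, 4, 8]
R4 ← R4 − (1/6)·R1: [0, -2, -4]
R5 ← R5 − (7/6)·R1: [0, -2, -4]
R3 ← R3 + R2: [0, 0, 0]
R4 ← R4 − (1/2)·R2: [0, 0, 0]
R5 ← R5 − (1/2)·R2: [0, 0, 0]
Echelon form has 2 nonzero rows, so rank(B) = 2.
The rank gives the maximum number of linearly independent columns: 2.

2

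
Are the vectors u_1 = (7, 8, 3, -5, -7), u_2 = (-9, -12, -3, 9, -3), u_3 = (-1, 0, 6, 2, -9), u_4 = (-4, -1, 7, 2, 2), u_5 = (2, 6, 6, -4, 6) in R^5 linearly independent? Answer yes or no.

Form the matrix with these vectors as rows and row reduce.
R2 ← R2 + (9/7)·R1: [0, -12/7, 6/7, 18/7, -12]
R3 ← R3 + (1/7)·R1: [0, 8/7, 45/7, 9/7, -10]
R4 ← R4 + (4/7)·R1: [0, 25/7, 61/7, -6/7, -2]
R5 ← R5 − (2/7)·R1: [0, 26/7, 36/7, -18/7, 8]
R3 ← R3 + (2/3)·R2: [0, 0, 7, 3, -18]
R4 ← R4 + (25/12)·R2: [0, 0, 21/2, 9/2, -27]
R5 ← R5 + (13/6)·R2: [0, 0, 7, 3, -18]
R4 ← R4 − (3/2)·R3: [0, 0, 0, 0, 0]
R5 ← R5 − R3: [0, 0, 0, 0, 0]
3 nonzero rows, so the 5 vectors span a space of dimension 3.
Since 3 < 5, the vectors are linearly dependent.

no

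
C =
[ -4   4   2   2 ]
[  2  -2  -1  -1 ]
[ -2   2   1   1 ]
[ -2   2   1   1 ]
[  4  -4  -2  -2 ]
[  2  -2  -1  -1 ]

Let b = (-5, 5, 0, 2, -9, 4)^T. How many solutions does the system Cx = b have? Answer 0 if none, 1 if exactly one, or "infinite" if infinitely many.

0

Row reduce the augmented matrix [C | b].
R2 ← R2 + (1/2)·R1: [0, 0, 0, 0, 5/2]
R3 ← R3 − (1/2)·R1: [0, 0, 0, 0, 5/2]
R4 ← R4 − (1/2)·R1: [0, 0, 0, 0, 9/2]
R5 ← R5 + R1: [0, 0, 0, 0, -14]
R6 ← R6 + (1/2)·R1: [0, 0, 0, 0, 3/2]
R3 ← R3 − R2: [0, 0, 0, 0, 0]
R4 ← R4 − (9/5)·R2: [0, 0, 0, 0, 0]
R5 ← R5 + (28/5)·R2: [0, 0, 0, 0, 0]
R6 ← R6 − (3/5)·R2: [0, 0, 0, 0, 0]
The echelon form has 2 nonzero rows; the last pivot sits in the augmented column, so rank(C) = 1 but rank([C|b]) = 2.
Since the ranks differ, the system is inconsistent.
It has no solutions.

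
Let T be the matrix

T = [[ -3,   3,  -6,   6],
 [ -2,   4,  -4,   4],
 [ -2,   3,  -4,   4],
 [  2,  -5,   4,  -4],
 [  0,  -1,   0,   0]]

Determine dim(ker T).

2

Row reduce to echelon form.
R2 ← R2 − (2/3)·R1: [0, 2, 0, 0]
R3 ← R3 − (2/3)·R1: [0, 1, 0, 0]
R4 ← R4 + (2/3)·R1: [0, -3, 0, 0]
R3 ← R3 − (1/2)·R2: [0, 0, 0, 0]
R4 ← R4 + (3/2)·R2: [0, 0, 0, 0]
R5 ← R5 + (1/2)·R2: [0, 0, 0, 0]
2 nonzero rows, so rank(T) = 2.
T has 4 columns; by rank–nullity, nullity = 4 − 2 = 2.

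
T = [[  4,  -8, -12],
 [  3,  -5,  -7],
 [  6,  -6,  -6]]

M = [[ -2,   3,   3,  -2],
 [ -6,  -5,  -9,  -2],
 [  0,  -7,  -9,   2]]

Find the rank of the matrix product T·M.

First compute TM:
[[ 40, 136, 192, -16],
 [ 24,  83, 117, -10],
 [ 24,  90, 126, -12]]
Now row reduce the product.
R2 ← R2 − (3/5)·R1: [0, 7/5, 9/5, -2/5]
R3 ← R3 − (3/5)·R1: [0, 42/5, 54/5, -12/5]
R3 ← R3 − (6)·R2: [0, 0, 0, 0]
2 nonzero rows, so rank(TM) = 2.

2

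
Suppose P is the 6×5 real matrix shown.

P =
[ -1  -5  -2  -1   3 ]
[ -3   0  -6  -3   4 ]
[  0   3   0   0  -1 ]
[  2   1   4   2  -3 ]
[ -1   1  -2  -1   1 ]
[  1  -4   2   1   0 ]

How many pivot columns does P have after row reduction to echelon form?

2

Row reduce to echelon form.
R2 ← R2 − (3)·R1: [0, 15, 0, 0, -5]
R4 ← R4 + (2)·R1: [0, -9, 0, 0, 3]
R5 ← R5 − R1: [0, 6, 0, 0, -2]
R6 ← R6 + R1: [0, -9, 0, 0, 3]
R3 ← R3 − (1/5)·R2: [0, 0, 0, 0, 0]
R4 ← R4 + (3/5)·R2: [0, 0, 0, 0, 0]
R5 ← R5 − (2/5)·R2: [0, 0, 0, 0, 0]
R6 ← R6 + (3/5)·R2: [0, 0, 0, 0, 0]
Echelon form has 2 nonzero rows, so rank(P) = 2.
Each nonzero row contributes one pivot column: 2 pivot columns.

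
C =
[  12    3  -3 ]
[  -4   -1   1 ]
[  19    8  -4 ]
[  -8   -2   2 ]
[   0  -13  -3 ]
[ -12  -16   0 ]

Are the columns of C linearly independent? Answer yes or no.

no

Row reduce C to echelon form.
R2 ← R2 + (1/3)·R1: [0, 0, 0]
R3 ← R3 − (19/12)·R1: [0, 13/4, 3/4]
R4 ← R4 + (2/3)·R1: [0, 0, 0]
R6 ← R6 + R1: [0, -13, -3]
Swap R2 ↔ R3
R5 ← R5 + (4)·R2: [0, 0, 0]
R6 ← R6 + (4)·R2: [0, 0, 0]
2 pivots among 3 columns.
Only 2 < 3 pivot columns, so the columns are linearly dependent.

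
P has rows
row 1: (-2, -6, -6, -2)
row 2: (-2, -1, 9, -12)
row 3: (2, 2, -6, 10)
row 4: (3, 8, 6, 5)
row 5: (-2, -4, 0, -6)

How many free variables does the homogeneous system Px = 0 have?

2

Row reduce to echelon form.
R2 ← R2 − R1: [0, 5, 15, -10]
R3 ← R3 + R1: [0, -4, -12, 8]
R4 ← R4 + (3/2)·R1: [0, -1, -3, 2]
R5 ← R5 − R1: [0, 2, 6, -4]
R3 ← R3 + (4/5)·R2: [0, 0, 0, 0]
R4 ← R4 + (1/5)·R2: [0, 0, 0, 0]
R5 ← R5 − (2/5)·R2: [0, 0, 0, 0]
2 nonzero rows, so rank(P) = 2.
P has 4 columns; by rank–nullity, nullity = 4 − 2 = 2.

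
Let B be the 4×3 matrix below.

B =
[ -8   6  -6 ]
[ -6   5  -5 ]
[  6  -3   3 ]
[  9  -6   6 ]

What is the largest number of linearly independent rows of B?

Row reduce to echelon form.
R2 ← R2 − (3/4)·R1: [0, 1/2, -1/2]
R3 ← R3 + (3/4)·R1: [0, 3/2, -3/2]
R4 ← R4 + (9/8)·R1: [0, 3/4, -3/4]
R3 ← R3 − (3)·R2: [0, 0, 0]
R4 ← R4 − (3/2)·R2: [0, 0, 0]
Echelon form has 2 nonzero rows, so rank(B) = 2.
The rank gives the maximum number of linearly independent rows: 2.

2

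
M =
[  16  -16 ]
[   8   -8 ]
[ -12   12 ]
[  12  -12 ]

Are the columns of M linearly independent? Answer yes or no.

no

Row reduce M to echelon form.
R2 ← R2 − (1/2)·R1: [0, 0]
R3 ← R3 + (3/4)·R1: [0, 0]
R4 ← R4 − (3/4)·R1: [0, 0]
1 pivot among 2 columns.
Only 1 < 2 pivot columns, so the columns are linearly dependent.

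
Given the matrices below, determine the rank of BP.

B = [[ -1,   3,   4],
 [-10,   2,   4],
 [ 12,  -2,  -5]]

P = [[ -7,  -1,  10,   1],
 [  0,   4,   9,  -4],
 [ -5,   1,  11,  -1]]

2

First compute BP:
[[-13,  17,  61, -17],
 [ 50,  22, -38, -22],
 [-59, -25,  47,  25]]
Now row reduce the product.
R2 ← R2 + (50/13)·R1: [0, 1136/13, 2556/13, -1136/13]
R3 ← R3 − (59/13)·R1: [0, -1328/13, -2988/13, 1328/13]
R3 ← R3 + (83/71)·R2: [0, 0, 0, 0]
2 nonzero rows, so rank(BP) = 2.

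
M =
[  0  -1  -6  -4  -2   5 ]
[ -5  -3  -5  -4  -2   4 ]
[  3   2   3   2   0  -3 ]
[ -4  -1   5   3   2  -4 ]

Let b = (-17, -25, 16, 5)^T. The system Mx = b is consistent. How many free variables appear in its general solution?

Row reduce the augmented matrix [M | b].
Swap R1 ↔ R2
R3 ← R3 + (3/5)·R1: [0, 1/5, 0, -2/5, -6/5, -3/5, 1]
R4 ← R4 − (4/5)·R1: [0, 7/5, 9, 31/5, 18/5, -36/5, 25]
R3 ← R3 + (1/5)·R2: [0, 0, -6/5, -6/5, -8/5, 2/5, -12/5]
R4 ← R4 + (7/5)·R2: [0, 0, 3/5, 3/5, 4/5, -1/5, 6/5]
R4 ← R4 + (1/2)·R3: [0, 0, 0, 0, 0, 0, 0]
The echelon form has 3 nonzero rows, and every pivot lies in the first 6 columns, so rank(M) = rank([M|b]) = 3.
The system is consistent.
Free variables = (unknowns) − (rank) = 6 − 3 = 3.

3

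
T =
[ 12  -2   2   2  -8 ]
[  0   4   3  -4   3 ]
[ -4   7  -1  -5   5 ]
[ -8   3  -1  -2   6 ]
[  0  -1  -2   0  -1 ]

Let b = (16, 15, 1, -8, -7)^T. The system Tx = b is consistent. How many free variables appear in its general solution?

Row reduce the augmented matrix [T | b].
R3 ← R3 + (1/3)·R1: [0, 19/3, -1/3, -13/3, 7/3, 19/3]
R4 ← R4 + (2/3)·R1: [0, 5/3, 1/3, -2/3, 2/3, 8/3]
R3 ← R3 − (19/12)·R2: [0, 0, -61/12, 2, -29/12, -209/12]
R4 ← R4 − (5/12)·R2: [0, 0, -11/12, 1, -7/12, -43/12]
R5 ← R5 + (1/4)·R2: [0, 0, -5/4, -1, -1/4, -13/4]
R4 ← R4 − (11/61)·R3: [0, 0, 0, 39/61, -9/61, -27/61]
R5 ← R5 − (15/61)·R3: [0, 0, 0, -91/61, 21/61, 63/61]
R5 ← R5 + (7/3)·R4: [0, 0, 0, 0, 0, 0]
The echelon form has 4 nonzero rows, and every pivot lies in the first 5 columns, so rank(T) = rank([T|b]) = 4.
The system is consistent.
Free variables = (unknowns) − (rank) = 5 − 4 = 1.

1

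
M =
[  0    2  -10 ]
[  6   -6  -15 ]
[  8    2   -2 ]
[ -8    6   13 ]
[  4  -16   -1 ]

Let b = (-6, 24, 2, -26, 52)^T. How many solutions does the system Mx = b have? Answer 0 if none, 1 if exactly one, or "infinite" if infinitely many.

1

Row reduce the augmented matrix [M | b].
Swap R1 ↔ R2
R3 ← R3 − (4/3)·R1: [0, 10, 18, -30]
R4 ← R4 + (4/3)·R1: [0, -2, -7, 6]
R5 ← R5 − (2/3)·R1: [0, -12, 9, 36]
R3 ← R3 − (5)·R2: [0, 0, 68, 0]
R4 ← R4 + R2: [0, 0, -17, 0]
R5 ← R5 + (6)·R2: [0, 0, -51, 0]
R4 ← R4 + (1/4)·R3: [0, 0, 0, 0]
R5 ← R5 + (3/4)·R3: [0, 0, 0, 0]
The echelon form has 3 nonzero rows, and every pivot lies in the first 3 columns, so rank(M) = rank([M|b]) = 3.
The system is consistent.
rank = 3 = number of unknowns, so the solution is unique.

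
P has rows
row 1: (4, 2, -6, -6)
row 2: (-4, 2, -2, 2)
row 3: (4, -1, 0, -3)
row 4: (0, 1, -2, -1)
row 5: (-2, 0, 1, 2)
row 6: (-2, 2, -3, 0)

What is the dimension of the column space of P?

Row reduce to echelon form.
R2 ← R2 + R1: [0, 4, -8, -4]
R3 ← R3 − R1: [0, -3, 6, 3]
R5 ← R5 + (1/2)·R1: [0, 1, -2, -1]
R6 ← R6 + (1/2)·R1: [0, 3, -6, -3]
R3 ← R3 + (3/4)·R2: [0, 0, 0, 0]
R4 ← R4 − (1/4)·R2: [0, 0, 0, 0]
R5 ← R5 − (1/4)·R2: [0, 0, 0, 0]
R6 ← R6 − (3/4)·R2: [0, 0, 0, 0]
Echelon form has 2 nonzero rows, so rank(P) = 2.
The column space has dimension equal to the rank: 2.

2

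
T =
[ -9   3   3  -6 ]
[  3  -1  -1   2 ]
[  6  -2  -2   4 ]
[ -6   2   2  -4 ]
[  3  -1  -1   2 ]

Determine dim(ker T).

3

Row reduce to echelon form.
R2 ← R2 + (1/3)·R1: [0, 0, 0, 0]
R3 ← R3 + (2/3)·R1: [0, 0, 0, 0]
R4 ← R4 − (2/3)·R1: [0, 0, 0, 0]
R5 ← R5 + (1/3)·R1: [0, 0, 0, 0]
1 nonzero row, so rank(T) = 1.
T has 4 columns; by rank–nullity, nullity = 4 − 1 = 3.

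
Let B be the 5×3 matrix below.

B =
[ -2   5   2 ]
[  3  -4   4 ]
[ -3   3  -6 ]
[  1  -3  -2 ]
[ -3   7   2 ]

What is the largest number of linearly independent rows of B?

2

Row reduce to echelon form.
R2 ← R2 + (3/2)·R1: [0, 7/2, 7]
R3 ← R3 − (3/2)·R1: [0, -9/2, -9]
R4 ← R4 + (1/2)·R1: [0, -1/2, -1]
R5 ← R5 − (3/2)·R1: [0, -1/2, -1]
R3 ← R3 + (9/7)·R2: [0, 0, 0]
R4 ← R4 + (1/7)·R2: [0, 0, 0]
R5 ← R5 + (1/7)·R2: [0, 0, 0]
Echelon form has 2 nonzero rows, so rank(B) = 2.
The rank gives the maximum number of linearly independent rows: 2.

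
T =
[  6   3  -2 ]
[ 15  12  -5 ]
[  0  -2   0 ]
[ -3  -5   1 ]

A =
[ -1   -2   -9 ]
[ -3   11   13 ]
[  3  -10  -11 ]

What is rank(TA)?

First compute TA:
[[-21,  41,   7],
 [-66, 152,  76],
 [  6, -22, -26],
 [ 21, -59, -49]]
Now row reduce the product.
R2 ← R2 − (22/7)·R1: [0, 162/7, 54]
R3 ← R3 + (2/7)·R1: [0, -72/7, -24]
R4 ← R4 + R1: [0, -18, -42]
R3 ← R3 + (4/9)·R2: [0, 0, 0]
R4 ← R4 + (7/9)·R2: [0, 0, 0]
2 nonzero rows, so rank(TA) = 2.

2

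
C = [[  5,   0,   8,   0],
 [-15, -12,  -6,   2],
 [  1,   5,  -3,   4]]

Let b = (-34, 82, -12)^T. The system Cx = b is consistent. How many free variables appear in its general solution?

Row reduce the augmented matrix [C | b].
R2 ← R2 + (3)·R1: [0, -12, 18, 2, -20]
R3 ← R3 − (1/5)·R1: [0, 5, -23/5, 4, -26/5]
R3 ← R3 + (5/12)·R2: [0, 0, 29/10, 29/6, -203/15]
The echelon form has 3 nonzero rows, and every pivot lies in the first 4 columns, so rank(C) = rank([C|b]) = 3.
The system is consistent.
Free variables = (unknowns) − (rank) = 4 − 3 = 1.

1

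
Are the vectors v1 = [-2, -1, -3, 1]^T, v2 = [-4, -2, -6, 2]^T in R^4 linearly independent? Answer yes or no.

no

Form the matrix with these vectors as rows and row reduce.
R2 ← R2 − (2)·R1: [0, 0, 0, 0]
1 nonzero row, so the 2 vectors span a space of dimension 1.
Since 1 < 2, the vectors are linearly dependent.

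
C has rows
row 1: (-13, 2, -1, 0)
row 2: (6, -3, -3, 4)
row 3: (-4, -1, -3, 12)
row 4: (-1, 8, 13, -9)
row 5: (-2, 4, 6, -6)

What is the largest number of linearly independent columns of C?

Row reduce to echelon form.
R2 ← R2 + (6/13)·R1: [0, -27/13, -45/13, 4]
R3 ← R3 − (4/13)·R1: [0, -21/13, -35/13, 12]
R4 ← R4 − (1/13)·R1: [0, 102/13, 170/13, -9]
R5 ← R5 − (2/13)·R1: [0, 48/13, 80/13, -6]
R3 ← R3 − (7/9)·R2: [0, 0, 0, 80/9]
R4 ← R4 + (34/9)·R2: [0, 0, 0, 55/9]
R5 ← R5 + (16/9)·R2: [0, 0, 0, 10/9]
R4 ← R4 − (11/16)·R3: [0, 0, 0, 0]
R5 ← R5 − (1/8)·R3: [0, 0, 0, 0]
Echelon form has 3 nonzero rows, so rank(C) = 3.
The rank gives the maximum number of linearly independent columns: 3.

3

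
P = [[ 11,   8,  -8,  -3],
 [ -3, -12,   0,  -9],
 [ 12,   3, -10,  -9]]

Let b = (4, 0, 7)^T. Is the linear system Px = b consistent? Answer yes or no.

no

Row reduce the augmented matrix [P | b].
R2 ← R2 + (3/11)·R1: [0, -108/11, -24/11, -108/11, 12/11]
R3 ← R3 − (12/11)·R1: [0, -63/11, -14/11, -63/11, 29/11]
R3 ← R3 − (7/12)·R2: [0, 0, 0, 0, 2]
The echelon form has 3 nonzero rows; the last pivot sits in the augmented column, so rank(P) = 2 but rank([P|b]) = 3.
Since the ranks differ, the system is inconsistent.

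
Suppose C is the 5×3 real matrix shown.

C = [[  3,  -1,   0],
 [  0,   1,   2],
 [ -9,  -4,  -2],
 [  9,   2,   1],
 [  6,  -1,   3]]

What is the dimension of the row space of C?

3

Row reduce to echelon form.
R3 ← R3 + (3)·R1: [0, -7, -2]
R4 ← R4 − (3)·R1: [0, 5, 1]
R5 ← R5 − (2)·R1: [0, 1, 3]
R3 ← R3 + (7)·R2: [0, 0, 12]
R4 ← R4 − (5)·R2: [0, 0, -9]
R5 ← R5 − R2: [0, 0, 1]
R4 ← R4 + (3/4)·R3: [0, 0, 0]
R5 ← R5 − (1/12)·R3: [0, 0, 0]
Echelon form has 3 nonzero rows, so rank(C) = 3.
The row space has dimension equal to the rank: 3.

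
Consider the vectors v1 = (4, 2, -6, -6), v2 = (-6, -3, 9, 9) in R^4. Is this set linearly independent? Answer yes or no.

no

Form the matrix with these vectors as rows and row reduce.
R2 ← R2 + (3/2)·R1: [0, 0, 0, 0]
1 nonzero row, so the 2 vectors span a space of dimension 1.
Since 1 < 2, the vectors are linearly dependent.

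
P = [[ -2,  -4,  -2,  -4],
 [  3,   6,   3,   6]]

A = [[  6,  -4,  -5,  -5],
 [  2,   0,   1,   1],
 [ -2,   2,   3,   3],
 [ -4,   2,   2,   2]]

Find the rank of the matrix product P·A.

1

First compute PA:
[[  0,  -4,  -8,  -8],
 [  0,   6,  12,  12]]
Now row reduce the product.
R2 ← R2 + (3/2)·R1: [0, 0, 0, 0]
1 nonzero row, so rank(PA) = 1.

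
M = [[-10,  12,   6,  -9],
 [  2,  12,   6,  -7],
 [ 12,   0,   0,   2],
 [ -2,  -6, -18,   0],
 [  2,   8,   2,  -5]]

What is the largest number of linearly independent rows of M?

3

Row reduce to echelon form.
R2 ← R2 + (1/5)·R1: [0, 72/5, 36/5, -44/5]
R3 ← R3 + (6/5)·R1: [0, 72/5, 36/5, -44/5]
R4 ← R4 − (1/5)·R1: [0, -42/5, -96/5, 9/5]
R5 ← R5 + (1/5)·R1: [0, 52/5, 16/5, -34/5]
R3 ← R3 − R2: [0, 0, 0, 0]
R4 ← R4 + (7/12)·R2: [0, 0, -15, -10/3]
R5 ← R5 − (13/18)·R2: [0, 0, -2, -4/9]
Swap R3 ↔ R4
R5 ← R5 − (2/15)·R3: [0, 0, 0, 0]
Echelon form has 3 nonzero rows, so rank(M) = 3.
The rank gives the maximum number of linearly independent rows: 3.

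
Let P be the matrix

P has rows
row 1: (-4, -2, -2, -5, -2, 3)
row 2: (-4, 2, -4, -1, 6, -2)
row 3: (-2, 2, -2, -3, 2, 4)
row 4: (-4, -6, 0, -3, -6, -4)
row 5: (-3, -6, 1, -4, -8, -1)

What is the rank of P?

Row reduce to echelon form.
R2 ← R2 − R1: [0, 4, -2, 4, 8, -5]
R3 ← R3 − (1/2)·R1: [0, 3, -1, -1/2, 3, 5/2]
R4 ← R4 − R1: [0, -4, 2, 2, -4, -7]
R5 ← R5 − (3/4)·R1: [0, -9/2, 5/2, -1/4, -13/2, -13/4]
R3 ← R3 − (3/4)·R2: [0, 0, 1/2, -7/2, -3, 25/4]
R4 ← R4 + R2: [0, 0, 0, 6, 4, -12]
R5 ← R5 + (9/8)·R2: [0, 0, 1/4, 17/4, 5/2, -71/8]
R5 ← R5 − (1/2)·R3: [0, 0, 0, 6, 4, -12]
R5 ← R5 − R4: [0, 0, 0, 0, 0, 0]
Echelon form has 4 nonzero rows, so rank(P) = 4.

4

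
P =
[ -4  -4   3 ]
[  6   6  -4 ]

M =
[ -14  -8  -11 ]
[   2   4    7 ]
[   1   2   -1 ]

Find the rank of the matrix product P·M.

2

First compute PM:
[[ 51,  22,  13],
 [-76, -32, -20]]
Now row reduce the product.
R2 ← R2 + (76/51)·R1: [0, 40/51, -32/51]
2 nonzero rows, so rank(PM) = 2.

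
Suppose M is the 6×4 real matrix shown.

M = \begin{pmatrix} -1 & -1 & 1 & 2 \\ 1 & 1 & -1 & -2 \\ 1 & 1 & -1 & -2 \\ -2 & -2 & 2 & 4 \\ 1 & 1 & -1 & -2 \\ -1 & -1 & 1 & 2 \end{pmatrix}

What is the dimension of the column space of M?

Row reduce to echelon form.
R2 ← R2 + R1: [0, 0, 0, 0]
R3 ← R3 + R1: [0, 0, 0, 0]
R4 ← R4 − (2)·R1: [0, 0, 0, 0]
R5 ← R5 + R1: [0, 0, 0, 0]
R6 ← R6 − R1: [0, 0, 0, 0]
Echelon form has 1 nonzero row, so rank(M) = 1.
The column space has dimension equal to the rank: 1.

1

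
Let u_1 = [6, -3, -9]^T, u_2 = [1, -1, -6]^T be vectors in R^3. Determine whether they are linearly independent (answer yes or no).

yes

Form the matrix with these vectors as rows and row reduce.
R2 ← R2 − (1/6)·R1: [0, -1/2, -9/2]
2 nonzero rows, so the 2 vectors span a space of dimension 2.
Since 2 = 2, the vectors are linearly independent.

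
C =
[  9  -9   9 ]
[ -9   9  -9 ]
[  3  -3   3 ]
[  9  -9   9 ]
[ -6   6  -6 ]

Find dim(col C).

Row reduce to echelon form.
R2 ← R2 + R1: [0, 0, 0]
R3 ← R3 − (1/3)·R1: [0, 0, 0]
R4 ← R4 − R1: [0, 0, 0]
R5 ← R5 + (2/3)·R1: [0, 0, 0]
Echelon form has 1 nonzero row, so rank(C) = 1.
The column space has dimension equal to the rank: 1.

1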